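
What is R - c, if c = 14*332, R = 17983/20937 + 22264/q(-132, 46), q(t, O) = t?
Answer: -14404081/2991 ≈ -4815.8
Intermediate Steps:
R = -501913/2991 (R = 17983/20937 + 22264/(-132) = 17983*(1/20937) + 22264*(-1/132) = 2569/2991 - 506/3 = -501913/2991 ≈ -167.81)
c = 4648
R - c = -501913/2991 - 1*4648 = -501913/2991 - 4648 = -14404081/2991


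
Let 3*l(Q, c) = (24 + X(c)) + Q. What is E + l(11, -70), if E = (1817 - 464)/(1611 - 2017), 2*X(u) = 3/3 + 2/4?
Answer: 20911/2436 ≈ 8.5842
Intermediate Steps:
X(u) = ¾ (X(u) = (3/3 + 2/4)/2 = (3*(⅓) + 2*(¼))/2 = (1 + ½)/2 = (½)*(3/2) = ¾)
E = -1353/406 (E = 1353/(-406) = 1353*(-1/406) = -1353/406 ≈ -3.3325)
l(Q, c) = 33/4 + Q/3 (l(Q, c) = ((24 + ¾) + Q)/3 = (99/4 + Q)/3 = 33/4 + Q/3)
E + l(11, -70) = -1353/406 + (33/4 + (⅓)*11) = -1353/406 + (33/4 + 11/3) = -1353/406 + 143/12 = 20911/2436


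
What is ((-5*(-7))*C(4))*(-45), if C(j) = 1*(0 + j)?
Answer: -6300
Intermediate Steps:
C(j) = j (C(j) = 1*j = j)
((-5*(-7))*C(4))*(-45) = (-5*(-7)*4)*(-45) = (35*4)*(-45) = 140*(-45) = -6300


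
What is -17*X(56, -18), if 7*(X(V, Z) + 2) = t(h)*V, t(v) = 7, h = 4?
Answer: -918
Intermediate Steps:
X(V, Z) = -2 + V (X(V, Z) = -2 + (7*V)/7 = -2 + V)
-17*X(56, -18) = -17*(-2 + 56) = -17*54 = -918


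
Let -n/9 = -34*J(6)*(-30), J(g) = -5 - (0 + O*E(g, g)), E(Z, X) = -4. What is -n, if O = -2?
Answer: -119340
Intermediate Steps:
J(g) = -13 (J(g) = -5 - (0 - 2*(-4)) = -5 - (0 + 8) = -5 - 1*8 = -5 - 8 = -13)
n = 119340 (n = -9*(-34*(-13))*(-30) = -3978*(-30) = -9*(-13260) = 119340)
-n = -1*119340 = -119340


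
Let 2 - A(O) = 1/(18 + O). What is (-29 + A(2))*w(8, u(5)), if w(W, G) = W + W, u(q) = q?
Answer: -2164/5 ≈ -432.80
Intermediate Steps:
w(W, G) = 2*W
A(O) = 2 - 1/(18 + O)
(-29 + A(2))*w(8, u(5)) = (-29 + (35 + 2*2)/(18 + 2))*(2*8) = (-29 + (35 + 4)/20)*16 = (-29 + (1/20)*39)*16 = (-29 + 39/20)*16 = -541/20*16 = -2164/5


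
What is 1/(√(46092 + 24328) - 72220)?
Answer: -3611/260782899 - √17605/2607828990 ≈ -1.3898e-5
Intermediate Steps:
1/(√(46092 + 24328) - 72220) = 1/(√70420 - 72220) = 1/(2*√17605 - 72220) = 1/(-72220 + 2*√17605)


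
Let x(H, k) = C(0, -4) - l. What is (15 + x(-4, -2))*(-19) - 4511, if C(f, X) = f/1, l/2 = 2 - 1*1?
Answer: -4758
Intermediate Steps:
l = 2 (l = 2*(2 - 1*1) = 2*(2 - 1) = 2*1 = 2)
C(f, X) = f (C(f, X) = f*1 = f)
x(H, k) = -2 (x(H, k) = 0 - 1*2 = 0 - 2 = -2)
(15 + x(-4, -2))*(-19) - 4511 = (15 - 2)*(-19) - 4511 = 13*(-19) - 4511 = -247 - 4511 = -4758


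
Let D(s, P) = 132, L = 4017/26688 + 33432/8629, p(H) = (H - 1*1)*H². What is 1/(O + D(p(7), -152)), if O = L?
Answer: 76763584/10441758391 ≈ 0.0073516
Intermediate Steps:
p(H) = H²*(-1 + H) (p(H) = (H - 1)*H² = (-1 + H)*H² = H²*(-1 + H))
L = 308965303/76763584 (L = 4017*(1/26688) + 33432*(1/8629) = 1339/8896 + 33432/8629 = 308965303/76763584 ≈ 4.0249)
O = 308965303/76763584 ≈ 4.0249
1/(O + D(p(7), -152)) = 1/(308965303/76763584 + 132) = 1/(10441758391/76763584) = 76763584/10441758391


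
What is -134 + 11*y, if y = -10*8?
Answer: -1014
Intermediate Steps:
y = -80
-134 + 11*y = -134 + 11*(-80) = -134 - 880 = -1014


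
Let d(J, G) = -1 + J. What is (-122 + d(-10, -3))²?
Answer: 17689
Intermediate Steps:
(-122 + d(-10, -3))² = (-122 + (-1 - 10))² = (-122 - 11)² = (-133)² = 17689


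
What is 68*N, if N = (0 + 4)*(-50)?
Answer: -13600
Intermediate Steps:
N = -200 (N = 4*(-50) = -200)
68*N = 68*(-200) = -13600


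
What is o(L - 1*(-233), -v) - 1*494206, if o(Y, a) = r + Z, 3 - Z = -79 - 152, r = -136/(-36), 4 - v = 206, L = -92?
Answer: -4445714/9 ≈ -4.9397e+5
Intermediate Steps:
v = -202 (v = 4 - 1*206 = 4 - 206 = -202)
r = 34/9 (r = -136*(-1/36) = 34/9 ≈ 3.7778)
Z = 234 (Z = 3 - (-79 - 152) = 3 - 1*(-231) = 3 + 231 = 234)
o(Y, a) = 2140/9 (o(Y, a) = 34/9 + 234 = 2140/9)
o(L - 1*(-233), -v) - 1*494206 = 2140/9 - 1*494206 = 2140/9 - 494206 = -4445714/9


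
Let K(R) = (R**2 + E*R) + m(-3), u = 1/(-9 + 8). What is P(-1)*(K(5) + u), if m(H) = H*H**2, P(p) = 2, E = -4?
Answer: -46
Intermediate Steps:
u = -1 (u = 1/(-1) = -1)
m(H) = H**3
K(R) = -27 + R**2 - 4*R (K(R) = (R**2 - 4*R) + (-3)**3 = (R**2 - 4*R) - 27 = -27 + R**2 - 4*R)
P(-1)*(K(5) + u) = 2*((-27 + 5**2 - 4*5) - 1) = 2*((-27 + 25 - 20) - 1) = 2*(-22 - 1) = 2*(-23) = -46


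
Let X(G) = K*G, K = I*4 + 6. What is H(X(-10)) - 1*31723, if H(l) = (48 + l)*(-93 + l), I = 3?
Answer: 4313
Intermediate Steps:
K = 18 (K = 3*4 + 6 = 12 + 6 = 18)
X(G) = 18*G
H(l) = (-93 + l)*(48 + l)
H(X(-10)) - 1*31723 = (-4464 + (18*(-10))**2 - 810*(-10)) - 1*31723 = (-4464 + (-180)**2 - 45*(-180)) - 31723 = (-4464 + 32400 + 8100) - 31723 = 36036 - 31723 = 4313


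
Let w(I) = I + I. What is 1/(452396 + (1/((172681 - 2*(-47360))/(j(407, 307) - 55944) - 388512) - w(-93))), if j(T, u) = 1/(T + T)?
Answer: 17692438352894/8007279134583933893 ≈ 2.2095e-6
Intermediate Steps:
j(T, u) = 1/(2*T)
w(I) = 2*I
1/(452396 + (1/((172681 - 2*(-47360))/(j(407, 307) - 55944) - 388512) - w(-93))) = 1/(452396 + (1/((172681 - 2*(-47360))/((1/2)/407 - 55944) - 388512) - 2*(-93))) = 1/(452396 + (1/((172681 + 94720)/((1/2)*(1/407) - 55944) - 388512) - 1*(-186))) = 1/(452396 + (1/(267401/(1/814 - 55944) - 388512) + 186)) = 1/(452396 + (1/(267401/(-45538415/814) - 388512) + 186)) = 1/(452396 + (1/(267401*(-814/45538415) - 388512) + 186)) = 1/(452396 + (1/(-217664414/45538415 - 388512) + 186)) = 1/(452396 + (1/(-17692438352894/45538415) + 186)) = 1/(452396 + (-45538415/17692438352894 + 186)) = 1/(452396 + 3290793488099869/17692438352894) = 1/(8007279134583933893/17692438352894) = 17692438352894/8007279134583933893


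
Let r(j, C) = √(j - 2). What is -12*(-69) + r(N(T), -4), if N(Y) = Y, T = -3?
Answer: 828 + I*√5 ≈ 828.0 + 2.2361*I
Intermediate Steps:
r(j, C) = √(-2 + j)
-12*(-69) + r(N(T), -4) = -12*(-69) + √(-2 - 3) = 828 + √(-5) = 828 + I*√5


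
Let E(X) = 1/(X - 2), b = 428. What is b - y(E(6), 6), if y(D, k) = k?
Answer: 422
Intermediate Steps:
E(X) = 1/(-2 + X)
b - y(E(6), 6) = 428 - 1*6 = 428 - 6 = 422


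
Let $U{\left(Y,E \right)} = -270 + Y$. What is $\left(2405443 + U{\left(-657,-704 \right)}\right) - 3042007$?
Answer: $-637491$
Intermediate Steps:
$\left(2405443 + U{\left(-657,-704 \right)}\right) - 3042007 = \left(2405443 - 927\right) - 3042007 = 2404516 - 3042007 = -637491$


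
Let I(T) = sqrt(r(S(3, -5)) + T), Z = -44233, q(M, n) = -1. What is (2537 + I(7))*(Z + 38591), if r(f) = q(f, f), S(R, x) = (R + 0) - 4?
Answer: -14313754 - 5642*sqrt(6) ≈ -1.4328e+7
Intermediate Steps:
S(R, x) = -4 + R (S(R, x) = R - 4 = -4 + R)
r(f) = -1
I(T) = sqrt(-1 + T)
(2537 + I(7))*(Z + 38591) = (2537 + sqrt(-1 + 7))*(-44233 + 38591) = (2537 + sqrt(6))*(-5642) = -14313754 - 5642*sqrt(6)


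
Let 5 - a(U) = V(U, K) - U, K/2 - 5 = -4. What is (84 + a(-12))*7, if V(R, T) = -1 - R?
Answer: 462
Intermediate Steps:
K = 2 (K = 10 + 2*(-4) = 10 - 8 = 2)
a(U) = 6 + 2*U (a(U) = 5 - ((-1 - U) - U) = 5 - (-1 - 2*U) = 5 + (1 + 2*U) = 6 + 2*U)
(84 + a(-12))*7 = (84 + (6 + 2*(-12)))*7 = (84 + (6 - 24))*7 = (84 - 18)*7 = 66*7 = 462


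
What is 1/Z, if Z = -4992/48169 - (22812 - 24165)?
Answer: 48169/65167665 ≈ 0.00073916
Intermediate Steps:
Z = 65167665/48169 (Z = -4992*1/48169 - 1*(-1353) = -4992/48169 + 1353 = 65167665/48169 ≈ 1352.9)
1/Z = 1/(65167665/48169) = 48169/65167665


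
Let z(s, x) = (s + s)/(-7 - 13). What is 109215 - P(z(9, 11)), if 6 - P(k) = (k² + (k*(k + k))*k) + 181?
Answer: 13673669/125 ≈ 1.0939e+5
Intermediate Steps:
z(s, x) = -s/10 (z(s, x) = (2*s)/(-20) = (2*s)*(-1/20) = -s/10)
P(k) = -175 - k² - 2*k³ (P(k) = 6 - ((k² + (k*(k + k))*k) + 181) = 6 - ((k² + (k*(2*k))*k) + 181) = 6 - ((k² + (2*k²)*k) + 181) = 6 - ((k² + 2*k³) + 181) = 6 - (181 + k² + 2*k³) = 6 + (-181 - k² - 2*k³) = -175 - k² - 2*k³)
109215 - P(z(9, 11)) = 109215 - (-175 - (-⅒*9)² - 2*(-⅒*9)³) = 109215 - (-175 - (-9/10)² - 2*(-9/10)³) = 109215 - (-175 - 1*81/100 - 2*(-729/1000)) = 109215 - (-175 - 81/100 + 729/500) = 109215 - 1*(-21794/125) = 109215 + 21794/125 = 13673669/125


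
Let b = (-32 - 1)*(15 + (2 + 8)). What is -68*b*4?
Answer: 224400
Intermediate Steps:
b = -825 (b = -33*(15 + 10) = -33*25 = -825)
-68*b*4 = -68*(-825)*4 = 56100*4 = 224400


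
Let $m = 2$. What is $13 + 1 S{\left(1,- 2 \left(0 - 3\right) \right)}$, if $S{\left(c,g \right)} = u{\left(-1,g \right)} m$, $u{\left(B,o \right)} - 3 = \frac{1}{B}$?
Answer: $17$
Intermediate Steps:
$u{\left(B,o \right)} = 3 + \frac{1}{B}$
$S{\left(c,g \right)} = 4$ ($S{\left(c,g \right)} = \left(3 + \frac{1}{-1}\right) 2 = \left(3 - 1\right) 2 = 2 \cdot 2 = 4$)
$13 + 1 S{\left(1,- 2 \left(0 - 3\right) \right)} = 13 + 1 \cdot 4 = 13 + 4 = 17$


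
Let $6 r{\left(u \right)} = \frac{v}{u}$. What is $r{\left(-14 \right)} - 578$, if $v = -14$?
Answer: $- \frac{3467}{6} \approx -577.83$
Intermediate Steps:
$r{\left(u \right)} = - \frac{7}{3 u}$ ($r{\left(u \right)} = \frac{\left(-14\right) \frac{1}{u}}{6} = - \frac{7}{3 u}$)
$r{\left(-14 \right)} - 578 = - \frac{7}{3 \left(-14\right)} - 578 = \left(- \frac{7}{3}\right) \left(- \frac{1}{14}\right) - 578 = \frac{1}{6} - 578 = - \frac{3467}{6}$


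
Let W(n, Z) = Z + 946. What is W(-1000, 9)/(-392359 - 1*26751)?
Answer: -191/83822 ≈ -0.0022786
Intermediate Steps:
W(n, Z) = 946 + Z
W(-1000, 9)/(-392359 - 1*26751) = (946 + 9)/(-392359 - 1*26751) = 955/(-392359 - 26751) = 955/(-419110) = 955*(-1/419110) = -191/83822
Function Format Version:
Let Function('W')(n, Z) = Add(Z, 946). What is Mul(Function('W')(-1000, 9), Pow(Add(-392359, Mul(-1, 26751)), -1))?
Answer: Rational(-191, 83822) ≈ -0.0022786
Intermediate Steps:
Function('W')(n, Z) = Add(946, Z)
Mul(Function('W')(-1000, 9), Pow(Add(-392359, Mul(-1, 26751)), -1)) = Mul(Add(946, 9), Pow(Add(-392359, Mul(-1, 26751)), -1)) = Mul(955, Pow(Add(-392359, -26751), -1)) = Mul(955, Pow(-419110, -1)) = Mul(955, Rational(-1, 419110)) = Rational(-191, 83822)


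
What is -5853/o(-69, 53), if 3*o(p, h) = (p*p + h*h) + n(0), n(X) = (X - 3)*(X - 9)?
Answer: -17559/7597 ≈ -2.3113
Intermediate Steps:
n(X) = (-9 + X)*(-3 + X) (n(X) = (-3 + X)*(-9 + X) = (-9 + X)*(-3 + X))
o(p, h) = 9 + h²/3 + p²/3 (o(p, h) = ((p*p + h*h) + (27 + 0² - 12*0))/3 = ((p² + h²) + (27 + 0 + 0))/3 = ((h² + p²) + 27)/3 = (27 + h² + p²)/3 = 9 + h²/3 + p²/3)
-5853/o(-69, 53) = -5853/(9 + (⅓)*53² + (⅓)*(-69)²) = -5853/(9 + (⅓)*2809 + (⅓)*4761) = -5853/(9 + 2809/3 + 1587) = -5853/7597/3 = -5853*3/7597 = -17559/7597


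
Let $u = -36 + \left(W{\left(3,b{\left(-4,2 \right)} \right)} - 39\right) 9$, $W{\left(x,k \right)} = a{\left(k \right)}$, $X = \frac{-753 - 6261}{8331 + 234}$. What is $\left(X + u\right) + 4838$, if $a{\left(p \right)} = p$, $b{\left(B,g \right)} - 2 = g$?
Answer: $\frac{12808047}{2855} \approx 4486.2$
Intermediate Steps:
$X = - \frac{2338}{2855}$ ($X = - \frac{7014}{8565} = \left(-7014\right) \frac{1}{8565} = - \frac{2338}{2855} \approx -0.81891$)
$b{\left(B,g \right)} = 2 + g$
$W{\left(x,k \right)} = k$
$u = -351$ ($u = -36 + \left(\left(2 + 2\right) - 39\right) 9 = -36 + \left(4 - 39\right) 9 = -36 - 315 = -351$)
$\left(X + u\right) + 4838 = \left(- \frac{2338}{2855} - 351\right) + 4838 = - \frac{1004443}{2855} + 4838 = \frac{12808047}{2855}$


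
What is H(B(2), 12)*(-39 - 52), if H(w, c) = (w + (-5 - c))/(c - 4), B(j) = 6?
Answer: 1001/8 ≈ 125.13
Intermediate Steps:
H(w, c) = (-5 + w - c)/(-4 + c)
H(B(2), 12)*(-39 - 52) = ((-5 + 6 - 1*12)/(-4 + 12))*(-39 - 52) = ((-5 + 6 - 12)/8)*(-91) = ((⅛)*(-11))*(-91) = -11/8*(-91) = 1001/8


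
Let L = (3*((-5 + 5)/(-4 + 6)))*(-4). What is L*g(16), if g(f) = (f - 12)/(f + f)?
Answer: 0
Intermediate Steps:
g(f) = (-12 + f)/(2*f) (g(f) = (-12 + f)/((2*f)) = (-12 + f)*(1/(2*f)) = (-12 + f)/(2*f))
L = 0 (L = (3*(0/2))*(-4) = (3*(0*(½)))*(-4) = (3*0)*(-4) = 0*(-4) = 0)
L*g(16) = 0*((½)*(-12 + 16)/16) = 0*((½)*(1/16)*4) = 0*(⅛) = 0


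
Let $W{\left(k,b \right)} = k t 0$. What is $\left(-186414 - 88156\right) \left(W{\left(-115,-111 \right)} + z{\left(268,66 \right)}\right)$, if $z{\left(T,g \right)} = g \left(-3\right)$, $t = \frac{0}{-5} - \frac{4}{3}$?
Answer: $54364860$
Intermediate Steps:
$t = - \frac{4}{3}$ ($t = 0 \left(- \frac{1}{5}\right) - \frac{4}{3} = 0 - \frac{4}{3} = - \frac{4}{3} \approx -1.3333$)
$W{\left(k,b \right)} = 0$ ($W{\left(k,b \right)} = k \left(- \frac{4}{3}\right) 0 = - \frac{4 k}{3} \cdot 0 = 0$)
$z{\left(T,g \right)} = - 3 g$
$\left(-186414 - 88156\right) \left(W{\left(-115,-111 \right)} + z{\left(268,66 \right)}\right) = \left(-186414 - 88156\right) \left(0 - 198\right) = - 274570 \left(0 - 198\right) = \left(-274570\right) \left(-198\right) = 54364860$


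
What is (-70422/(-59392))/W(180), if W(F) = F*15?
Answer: 11737/26726400 ≈ 0.00043915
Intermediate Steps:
W(F) = 15*F
(-70422/(-59392))/W(180) = (-70422/(-59392))/((15*180)) = -70422*(-1/59392)/2700 = (35211/29696)*(1/2700) = 11737/26726400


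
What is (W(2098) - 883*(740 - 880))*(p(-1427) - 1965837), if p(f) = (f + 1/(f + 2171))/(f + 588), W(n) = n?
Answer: -25711548814391065/104036 ≈ -2.4714e+11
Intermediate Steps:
p(f) = (f + 1/(2171 + f))/(588 + f)
(W(2098) - 883*(740 - 880))*(p(-1427) - 1965837) = (2098 - 883*(740 - 880))*((1 + (-1427)² + 2171*(-1427))/(1276548 + (-1427)² + 2759*(-1427)) - 1965837) = (2098 - 883*(-140))*((1 + 2036329 - 3098017)/(1276548 + 2036329 - 3937093) - 1965837) = (2098 + 123620)*(-1061687/(-624216) - 1965837) = 125718*(-1/624216*(-1061687) - 1965837) = 125718*(1061687/624216 - 1965837) = 125718*(-1227105847105/624216) = -25711548814391065/104036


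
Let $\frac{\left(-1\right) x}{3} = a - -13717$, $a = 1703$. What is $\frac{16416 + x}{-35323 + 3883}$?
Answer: $\frac{2487}{2620} \approx 0.94924$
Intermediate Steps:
$x = -46260$ ($x = - 3 \left(1703 - -13717\right) = - 3 \left(1703 + 13717\right) = \left(-3\right) 15420 = -46260$)
$\frac{16416 + x}{-35323 + 3883} = \frac{16416 - 46260}{-35323 + 3883} = - \frac{29844}{-31440} = \left(-29844\right) \left(- \frac{1}{31440}\right) = \frac{2487}{2620}$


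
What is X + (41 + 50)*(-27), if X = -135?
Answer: -2592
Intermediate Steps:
X + (41 + 50)*(-27) = -135 + (41 + 50)*(-27) = -135 + 91*(-27) = -135 - 2457 = -2592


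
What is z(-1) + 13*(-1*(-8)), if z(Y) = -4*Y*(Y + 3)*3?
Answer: 128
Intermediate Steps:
z(Y) = -12*Y*(3 + Y) (z(Y) = -4*Y*(3 + Y)*3 = -12*Y*(3 + Y))
z(-1) + 13*(-1*(-8)) = -12*(-1)*(3 - 1) + 13*(-1*(-8)) = -12*(-1)*2 + 13*8 = 24 + 104 = 128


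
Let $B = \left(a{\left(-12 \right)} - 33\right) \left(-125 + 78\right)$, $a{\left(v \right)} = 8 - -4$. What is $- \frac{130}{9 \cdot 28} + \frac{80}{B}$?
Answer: $- \frac{2575}{5922} \approx -0.43482$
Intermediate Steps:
$a{\left(v \right)} = 12$ ($a{\left(v \right)} = 8 + 4 = 12$)
$B = 987$ ($B = \left(12 - 33\right) \left(-125 + 78\right) = \left(-21\right) \left(-47\right) = 987$)
$- \frac{130}{9 \cdot 28} + \frac{80}{B} = - \frac{130}{9 \cdot 28} + \frac{80}{987} = - \frac{130}{252} + 80 \cdot \frac{1}{987} = \left(-130\right) \frac{1}{252} + \frac{80}{987} = - \frac{65}{126} + \frac{80}{987} = - \frac{2575}{5922}$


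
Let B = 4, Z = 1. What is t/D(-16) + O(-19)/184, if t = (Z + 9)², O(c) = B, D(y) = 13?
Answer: 4613/598 ≈ 7.7141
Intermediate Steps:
O(c) = 4
t = 100 (t = (1 + 9)² = 10² = 100)
t/D(-16) + O(-19)/184 = 100/13 + 4/184 = 100*(1/13) + 4*(1/184) = 100/13 + 1/46 = 4613/598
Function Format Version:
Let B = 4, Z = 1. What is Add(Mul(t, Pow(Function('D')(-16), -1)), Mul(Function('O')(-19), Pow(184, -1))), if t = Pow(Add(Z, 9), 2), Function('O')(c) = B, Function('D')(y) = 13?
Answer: Rational(4613, 598) ≈ 7.7141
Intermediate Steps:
Function('O')(c) = 4
t = 100 (t = Pow(Add(1, 9), 2) = Pow(10, 2) = 100)
Add(Mul(t, Pow(Function('D')(-16), -1)), Mul(Function('O')(-19), Pow(184, -1))) = Add(Mul(100, Pow(13, -1)), Mul(4, Pow(184, -1))) = Add(Mul(100, Rational(1, 13)), Mul(4, Rational(1, 184))) = Add(Rational(100, 13), Rational(1, 46)) = Rational(4613, 598)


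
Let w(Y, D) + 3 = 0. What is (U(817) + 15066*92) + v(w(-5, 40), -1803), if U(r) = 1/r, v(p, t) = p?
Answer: 1132418374/817 ≈ 1.3861e+6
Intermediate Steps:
w(Y, D) = -3 (w(Y, D) = -3 + 0 = -3)
(U(817) + 15066*92) + v(w(-5, 40), -1803) = (1/817 + 15066*92) - 3 = (1/817 + 1386072) - 3 = 1132420825/817 - 3 = 1132418374/817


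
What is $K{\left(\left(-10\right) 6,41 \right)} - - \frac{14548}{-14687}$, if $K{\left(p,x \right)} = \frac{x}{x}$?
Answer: $\frac{139}{14687} \approx 0.0094641$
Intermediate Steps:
$K{\left(p,x \right)} = 1$
$K{\left(\left(-10\right) 6,41 \right)} - - \frac{14548}{-14687} = 1 - - \frac{14548}{-14687} = 1 - \left(-14548\right) \left(- \frac{1}{14687}\right) = 1 - \frac{14548}{14687} = \frac{139}{14687}$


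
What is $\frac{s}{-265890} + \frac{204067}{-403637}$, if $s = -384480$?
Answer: $\frac{3364365971}{3577434731} \approx 0.94044$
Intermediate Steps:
$\frac{s}{-265890} + \frac{204067}{-403637} = - \frac{384480}{-265890} + \frac{204067}{-403637} = \left(-384480\right) \left(- \frac{1}{265890}\right) + 204067 \left(- \frac{1}{403637}\right) = \frac{12816}{8863} - \frac{204067}{403637} = \frac{3364365971}{3577434731}$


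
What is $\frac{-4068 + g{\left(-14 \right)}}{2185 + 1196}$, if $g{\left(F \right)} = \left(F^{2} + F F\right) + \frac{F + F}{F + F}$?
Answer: $- \frac{25}{23} \approx -1.087$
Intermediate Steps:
$g{\left(F \right)} = 1 + 2 F^{2}$ ($g{\left(F \right)} = \left(F^{2} + F^{2}\right) + \frac{2 F}{2 F} = 2 F^{2} + 2 F \frac{1}{2 F} = 2 F^{2} + 1 = 1 + 2 F^{2}$)
$\frac{-4068 + g{\left(-14 \right)}}{2185 + 1196} = \frac{-4068 + \left(1 + 2 \left(-14\right)^{2}\right)}{2185 + 1196} = \frac{-4068 + \left(1 + 2 \cdot 196\right)}{3381} = \left(-4068 + \left(1 + 392\right)\right) \frac{1}{3381} = \left(-4068 + 393\right) \frac{1}{3381} = \left(-3675\right) \frac{1}{3381} = - \frac{25}{23}$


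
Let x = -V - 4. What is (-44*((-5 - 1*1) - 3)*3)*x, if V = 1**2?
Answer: -5940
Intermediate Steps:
V = 1
x = -5 (x = -1*1 - 4 = -1 - 4 = -5)
(-44*((-5 - 1*1) - 3)*3)*x = -44*((-5 - 1*1) - 3)*3*(-5) = -44*((-5 - 1) - 3)*3*(-5) = -44*(-6 - 3)*3*(-5) = -(-396)*3*(-5) = -44*(-27)*(-5) = 1188*(-5) = -5940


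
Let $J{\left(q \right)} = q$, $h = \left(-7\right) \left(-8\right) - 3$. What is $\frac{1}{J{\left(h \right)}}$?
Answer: $\frac{1}{53} \approx 0.018868$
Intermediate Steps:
$h = 53$ ($h = 56 - 3 = 53$)
$\frac{1}{J{\left(h \right)}} = \frac{1}{53}$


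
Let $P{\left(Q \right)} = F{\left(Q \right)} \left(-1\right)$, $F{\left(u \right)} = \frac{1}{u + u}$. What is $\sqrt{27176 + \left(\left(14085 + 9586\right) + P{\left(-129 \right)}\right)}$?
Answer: $\frac{\sqrt{3384579966}}{258} \approx 225.49$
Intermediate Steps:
$F{\left(u \right)} = \frac{1}{2 u}$
$P{\left(Q \right)} = - \frac{1}{2 Q}$ ($P{\left(Q \right)} = \frac{1}{2 Q} \left(-1\right) = - \frac{1}{2 Q}$)
$\sqrt{27176 + \left(\left(14085 + 9586\right) + P{\left(-129 \right)}\right)} = \sqrt{27176 + \left(\left(14085 + 9586\right) - \frac{1}{2 \left(-129\right)}\right)} = \sqrt{27176 + \left(23671 - - \frac{1}{258}\right)} = \sqrt{27176 + \left(23671 + \frac{1}{258}\right)} = \sqrt{27176 + \frac{6107119}{258}} = \sqrt{\frac{13118527}{258}} = \frac{\sqrt{3384579966}}{258}$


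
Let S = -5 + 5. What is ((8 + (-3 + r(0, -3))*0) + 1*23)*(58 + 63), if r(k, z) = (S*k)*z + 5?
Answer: 3751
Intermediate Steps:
S = 0
r(k, z) = 5 (r(k, z) = (0*k)*z + 5 = 0*z + 5 = 0 + 5 = 5)
((8 + (-3 + r(0, -3))*0) + 1*23)*(58 + 63) = ((8 + (-3 + 5)*0) + 1*23)*(58 + 63) = ((8 + 2*0) + 23)*121 = ((8 + 0) + 23)*121 = (8 + 23)*121 = 31*121 = 3751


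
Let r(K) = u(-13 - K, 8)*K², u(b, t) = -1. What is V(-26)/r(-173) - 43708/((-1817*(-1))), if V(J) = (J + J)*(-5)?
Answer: -1308609152/54380993 ≈ -24.064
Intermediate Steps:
r(K) = -K²
V(J) = -10*J (V(J) = (2*J)*(-5) = -10*J)
V(-26)/r(-173) - 43708/((-1817*(-1))) = (-10*(-26))/((-1*(-173)²)) - 43708/((-1817*(-1))) = 260/((-1*29929)) - 43708/1817 = 260/(-29929) - 43708*1/1817 = 260*(-1/29929) - 43708/1817 = -260/29929 - 43708/1817 = -1308609152/54380993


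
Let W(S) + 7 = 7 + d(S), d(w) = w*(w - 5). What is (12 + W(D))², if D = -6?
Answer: 6084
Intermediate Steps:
d(w) = w*(-5 + w)
W(S) = S*(-5 + S) (W(S) = -7 + (7 + S*(-5 + S)) = S*(-5 + S))
(12 + W(D))² = (12 - 6*(-5 - 6))² = (12 - 6*(-11))² = (12 + 66)² = 78² = 6084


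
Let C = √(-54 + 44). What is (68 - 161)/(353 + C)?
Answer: -32829/124619 + 93*I*√10/124619 ≈ -0.26343 + 0.0023599*I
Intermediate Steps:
C = I*√10 (C = √(-10) = I*√10 ≈ 3.1623*I)
(68 - 161)/(353 + C) = (68 - 161)/(353 + I*√10) = -93/(353 + I*√10)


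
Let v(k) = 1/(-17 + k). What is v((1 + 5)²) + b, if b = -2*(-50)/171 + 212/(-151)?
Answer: -19793/25821 ≈ -0.76655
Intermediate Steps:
b = -21152/25821 (b = 100*(1/171) + 212*(-1/151) = 100/171 - 212/151 = -21152/25821 ≈ -0.81918)
v((1 + 5)²) + b = 1/(-17 + (1 + 5)²) - 21152/25821 = 1/(-17 + 6²) - 21152/25821 = 1/(-17 + 36) - 21152/25821 = 1/19 - 21152/25821 = -19793/25821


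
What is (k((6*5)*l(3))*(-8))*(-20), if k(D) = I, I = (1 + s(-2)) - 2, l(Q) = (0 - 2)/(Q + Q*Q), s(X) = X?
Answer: -480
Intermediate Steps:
l(Q) = -2/(Q + Q**2)
I = -3 (I = (1 - 2) - 2 = -1 - 2 = -3)
k(D) = -3
(k((6*5)*l(3))*(-8))*(-20) = -3*(-8)*(-20) = 24*(-20) = -480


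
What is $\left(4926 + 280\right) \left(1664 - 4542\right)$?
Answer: $-14982868$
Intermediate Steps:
$\left(4926 + 280\right) \left(1664 - 4542\right) = 5206 \left(-2878\right) = -14982868$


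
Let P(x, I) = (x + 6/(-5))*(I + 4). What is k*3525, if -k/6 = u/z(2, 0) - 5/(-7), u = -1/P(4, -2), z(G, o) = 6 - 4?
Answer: -52875/4 ≈ -13219.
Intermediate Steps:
P(x, I) = (4 + I)*(-6/5 + x) (P(x, I) = (x + 6*(-1/5))*(4 + I) = (x - 6/5)*(4 + I) = (-6/5 + x)*(4 + I) = (4 + I)*(-6/5 + x))
z(G, o) = 2
u = -5/28 (u = -1/(-24/5 + 4*4 - 6/5*(-2) - 2*4) = -1/(-24/5 + 16 + 12/5 - 8) = -1/28/5 = -1*5/28 = -5/28 ≈ -0.17857)
k = -15/4 (k = -6*(-5/28/2 - 5/(-7)) = -6*(-5/28*1/2 - 5*(-1/7)) = -6*(-5/56 + 5/7) = -6*5/8 = -15/4 ≈ -3.7500)
k*3525 = -15/4*3525 = -52875/4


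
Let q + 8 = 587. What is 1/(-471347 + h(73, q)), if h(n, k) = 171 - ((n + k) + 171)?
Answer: -1/471999 ≈ -2.1186e-6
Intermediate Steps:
q = 579 (q = -8 + 587 = 579)
h(n, k) = -k - n (h(n, k) = 171 - ((k + n) + 171) = 171 - (171 + k + n) = 171 + (-171 - k - n) = -k - n)
1/(-471347 + h(73, q)) = 1/(-471347 + (-1*579 - 1*73)) = 1/(-471347 + (-579 - 73)) = 1/(-471347 - 652) = 1/(-471999) = -1/471999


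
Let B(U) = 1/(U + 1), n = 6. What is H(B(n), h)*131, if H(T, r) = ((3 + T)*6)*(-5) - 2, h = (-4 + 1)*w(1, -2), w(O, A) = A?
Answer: -88294/7 ≈ -12613.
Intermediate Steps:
h = 6 (h = (-4 + 1)*(-2) = -3*(-2) = 6)
B(U) = 1/(1 + U)
H(T, r) = -92 - 30*T (H(T, r) = (18 + 6*T)*(-5) - 2 = (-90 - 30*T) - 2 = -92 - 30*T)
H(B(n), h)*131 = (-92 - 30/(1 + 6))*131 = (-92 - 30/7)*131 = -674/7*131 = -88294/7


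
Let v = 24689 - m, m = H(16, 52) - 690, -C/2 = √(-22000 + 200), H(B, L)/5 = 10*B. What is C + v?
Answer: 24579 - 20*I*√218 ≈ 24579.0 - 295.3*I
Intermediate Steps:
H(B, L) = 50*B (H(B, L) = 5*(10*B) = 50*B)
C = -20*I*√218 (C = -2*√(-22000 + 200) = -20*I*√218 ≈ -295.3*I)
m = 110 (m = 50*16 - 690 = 800 - 690 = 110)
v = 24579 (v = 24689 - 1*110 = 24689 - 110 = 24579)
C + v = -20*I*√218 + 24579 = 24579 - 20*I*√218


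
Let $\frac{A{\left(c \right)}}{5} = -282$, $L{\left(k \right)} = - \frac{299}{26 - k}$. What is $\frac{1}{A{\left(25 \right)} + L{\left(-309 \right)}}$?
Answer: $- \frac{335}{472649} \approx -0.00070877$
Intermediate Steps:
$A{\left(c \right)} = -1410$ ($A{\left(c \right)} = 5 \left(-282\right) = -1410$)
$\frac{1}{A{\left(25 \right)} + L{\left(-309 \right)}} = \frac{1}{-1410 + \frac{299}{-26 - 309}} = \frac{1}{-1410 + \frac{299}{-335}} = \frac{1}{-1410 + 299 \left(- \frac{1}{335}\right)} = \frac{1}{-1410 - \frac{299}{335}} = \frac{1}{- \frac{472649}{335}} = - \frac{335}{472649}$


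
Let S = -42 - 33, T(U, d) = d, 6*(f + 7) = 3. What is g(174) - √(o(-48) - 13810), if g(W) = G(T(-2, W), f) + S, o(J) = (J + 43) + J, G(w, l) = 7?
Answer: -68 - I*√13863 ≈ -68.0 - 117.74*I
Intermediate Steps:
f = -13/2 (f = -7 + (⅙)*3 = -7 + ½ = -13/2 ≈ -6.5000)
o(J) = 43 + 2*J (o(J) = (43 + J) + J = 43 + 2*J)
S = -75
g(W) = -68 (g(W) = 7 - 75 = -68)
g(174) - √(o(-48) - 13810) = -68 - √((43 + 2*(-48)) - 13810) = -68 - √((43 - 96) - 13810) = -68 - √(-53 - 13810) = -68 - √(-13863) = -68 - I*√13863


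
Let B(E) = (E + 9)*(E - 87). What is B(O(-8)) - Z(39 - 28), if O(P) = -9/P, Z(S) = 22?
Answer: -57055/64 ≈ -891.48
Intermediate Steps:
B(E) = (-87 + E)*(9 + E) (B(E) = (9 + E)*(-87 + E) = (-87 + E)*(9 + E))
B(O(-8)) - Z(39 - 28) = (-783 + (-9/(-8))² - (-702)/(-8)) - 1*22 = (-783 + (-9*(-⅛))² - (-702)*(-1)/8) - 22 = (-783 + (9/8)² - 78*9/8) - 22 = (-783 + 81/64 - 351/4) - 22 = -55647/64 - 22 = -57055/64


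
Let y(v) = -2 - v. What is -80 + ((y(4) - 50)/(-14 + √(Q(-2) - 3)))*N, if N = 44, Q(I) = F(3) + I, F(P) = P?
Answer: 848/9 + 112*I*√2/9 ≈ 94.222 + 17.599*I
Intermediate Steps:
Q(I) = 3 + I
-80 + ((y(4) - 50)/(-14 + √(Q(-2) - 3)))*N = -80 + (((-2 - 1*4) - 50)/(-14 + √((3 - 2) - 3)))*44 = -80 + (((-2 - 4) - 50)/(-14 + √(1 - 3)))*44 = -80 + ((-6 - 50)/(-14 + √(-2)))*44 = -80 - 56/(-14 + I*√2)*44 = -80 - 2464/(-14 + I*√2)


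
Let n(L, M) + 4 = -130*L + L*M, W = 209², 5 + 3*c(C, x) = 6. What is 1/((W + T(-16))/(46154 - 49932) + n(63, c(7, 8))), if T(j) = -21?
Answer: -1889/15460627 ≈ -0.00012218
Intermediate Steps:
c(C, x) = ⅓ (c(C, x) = -5/3 + (⅓)*6 = -5/3 + 2 = ⅓)
W = 43681
n(L, M) = -4 - 130*L + L*M (n(L, M) = -4 + (-130*L + L*M) = -4 - 130*L + L*M)
1/((W + T(-16))/(46154 - 49932) + n(63, c(7, 8))) = 1/((43681 - 21)/(46154 - 49932) + (-4 - 130*63 + 63*(⅓))) = 1/(43660/(-3778) + (-4 - 8190 + 21)) = 1/(43660*(-1/3778) - 8173) = 1/(-21830/1889 - 8173) = 1/(-15460627/1889) = -1889/15460627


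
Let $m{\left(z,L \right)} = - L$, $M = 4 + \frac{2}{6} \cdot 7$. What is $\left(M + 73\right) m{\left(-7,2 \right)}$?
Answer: $- \frac{476}{3} \approx -158.67$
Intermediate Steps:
$M = \frac{19}{3}$ ($M = 4 + 2 \cdot \frac{1}{6} \cdot 7 = 4 + \frac{1}{3} \cdot 7 = 4 + \frac{7}{3} = \frac{19}{3} \approx 6.3333$)
$\left(M + 73\right) m{\left(-7,2 \right)} = \left(\frac{19}{3} + 73\right) \left(\left(-1\right) 2\right) = \frac{238}{3} \left(-2\right) = - \frac{476}{3}$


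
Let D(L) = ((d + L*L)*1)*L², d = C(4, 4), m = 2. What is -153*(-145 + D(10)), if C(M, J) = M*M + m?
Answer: -1783215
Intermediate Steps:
C(M, J) = 2 + M² (C(M, J) = M*M + 2 = M² + 2 = 2 + M²)
d = 18 (d = 2 + 4² = 2 + 16 = 18)
D(L) = L²*(18 + L²) (D(L) = ((18 + L*L)*1)*L² = ((18 + L²)*1)*L² = (18 + L²)*L² = L²*(18 + L²))
-153*(-145 + D(10)) = -153*(-145 + 10²*(18 + 10²)) = -153*(-145 + 100*(18 + 100)) = -153*(-145 + 100*118) = -153*(-145 + 11800) = -153*11655 = -1783215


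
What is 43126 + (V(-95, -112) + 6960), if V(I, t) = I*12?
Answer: 48946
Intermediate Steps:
V(I, t) = 12*I
43126 + (V(-95, -112) + 6960) = 43126 + (12*(-95) + 6960) = 43126 + (-1140 + 6960) = 43126 + 5820 = 48946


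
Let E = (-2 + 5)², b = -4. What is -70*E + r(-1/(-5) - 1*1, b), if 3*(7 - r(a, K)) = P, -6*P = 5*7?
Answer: -11179/18 ≈ -621.06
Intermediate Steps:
E = 9 (E = 3² = 9)
P = -35/6 (P = -5*7/6 = -⅙*35 = -35/6 ≈ -5.8333)
r(a, K) = 161/18 (r(a, K) = 7 - ⅓*(-35/6) = 7 + 35/18 = 161/18)
-70*E + r(-1/(-5) - 1*1, b) = -70*9 + 161/18 = -630 + 161/18 = -11179/18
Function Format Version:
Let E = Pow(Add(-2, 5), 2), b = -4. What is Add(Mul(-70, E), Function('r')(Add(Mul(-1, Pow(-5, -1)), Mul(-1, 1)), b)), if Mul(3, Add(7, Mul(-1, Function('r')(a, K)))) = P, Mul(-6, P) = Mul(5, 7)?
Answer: Rational(-11179, 18) ≈ -621.06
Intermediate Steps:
E = 9 (E = Pow(3, 2) = 9)
P = Rational(-35, 6) (P = Mul(Rational(-1, 6), Mul(5, 7)) = Mul(Rational(-1, 6), 35) = Rational(-35, 6) ≈ -5.8333)
Function('r')(a, K) = Rational(161, 18) (Function('r')(a, K) = Add(7, Mul(Rational(-1, 3), Rational(-35, 6))) = Add(7, Rational(35, 18)) = Rational(161, 18))
Add(Mul(-70, E), Function('r')(Add(Mul(-1, Pow(-5, -1)), Mul(-1, 1)), b)) = Add(Mul(-70, 9), Rational(161, 18)) = Add(-630, Rational(161, 18)) = Rational(-11179, 18)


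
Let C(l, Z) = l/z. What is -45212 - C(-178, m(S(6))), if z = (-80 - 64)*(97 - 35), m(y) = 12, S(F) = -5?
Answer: -201826457/4464 ≈ -45212.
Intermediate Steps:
z = -8928 (z = -144*62 = -8928)
C(l, Z) = -l/8928 (C(l, Z) = l/(-8928) = l*(-1/8928) = -l/8928)
-45212 - C(-178, m(S(6))) = -45212 - (-1)*(-178)/8928 = -45212 - 1*89/4464 = -45212 - 89/4464 = -201826457/4464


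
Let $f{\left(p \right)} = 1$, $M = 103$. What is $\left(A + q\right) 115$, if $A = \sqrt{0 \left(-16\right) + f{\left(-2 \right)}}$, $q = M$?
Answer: $11960$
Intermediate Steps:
$q = 103$
$A = 1$ ($A = \sqrt{0 \left(-16\right) + 1} = \sqrt{0 + 1} = \sqrt{1} = 1$)
$\left(A + q\right) 115 = \left(1 + 103\right) 115 = 104 \cdot 115 = 11960$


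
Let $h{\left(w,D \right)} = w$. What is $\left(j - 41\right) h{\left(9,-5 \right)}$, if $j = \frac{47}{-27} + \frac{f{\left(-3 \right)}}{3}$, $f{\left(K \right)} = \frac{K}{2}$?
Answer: $- \frac{2335}{6} \approx -389.17$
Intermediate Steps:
$f{\left(K \right)} = \frac{K}{2}$ ($f{\left(K \right)} = K \frac{1}{2} = \frac{K}{2}$)
$j = - \frac{121}{54}$ ($j = \frac{47}{-27} + \frac{\frac{1}{2} \left(-3\right)}{3} = 47 \left(- \frac{1}{27}\right) - \frac{1}{2} = - \frac{47}{27} - \frac{1}{2} = - \frac{121}{54} \approx -2.2407$)
$\left(j - 41\right) h{\left(9,-5 \right)} = \left(- \frac{121}{54} - 41\right) 9 = \left(- \frac{2335}{54}\right) 9 = - \frac{2335}{6}$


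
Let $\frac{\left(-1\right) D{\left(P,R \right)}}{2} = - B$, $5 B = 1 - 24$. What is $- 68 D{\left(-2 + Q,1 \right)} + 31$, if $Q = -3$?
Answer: $\frac{3283}{5} \approx 656.6$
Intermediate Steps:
$B = - \frac{23}{5}$ ($B = \frac{1 - 24}{5} = \frac{1}{5} \left(-23\right) = - \frac{23}{5} \approx -4.6$)
$D{\left(P,R \right)} = - \frac{46}{5}$ ($D{\left(P,R \right)} = - 2 \left(\left(-1\right) \left(- \frac{23}{5}\right)\right) = \left(-2\right) \frac{23}{5} = - \frac{46}{5}$)
$- 68 D{\left(-2 + Q,1 \right)} + 31 = \left(-68\right) \left(- \frac{46}{5}\right) + 31 = \frac{3128}{5} + 31 = \frac{3283}{5}$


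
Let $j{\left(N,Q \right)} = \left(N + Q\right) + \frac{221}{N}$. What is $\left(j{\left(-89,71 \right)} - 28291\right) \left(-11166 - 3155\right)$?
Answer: $\frac{36084938762}{89} \approx 4.0545 \cdot 10^{8}$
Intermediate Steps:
$j{\left(N,Q \right)} = N + Q + \frac{221}{N}$
$\left(j{\left(-89,71 \right)} - 28291\right) \left(-11166 - 3155\right) = \left(\left(-89 + 71 + \frac{221}{-89}\right) - 28291\right) \left(-11166 - 3155\right) = \left(\left(-89 + 71 + 221 \left(- \frac{1}{89}\right)\right) - 28291\right) \left(-14321\right) = \left(\left(-89 + 71 - \frac{221}{89}\right) - 28291\right) \left(-14321\right) = \left(- \frac{1823}{89} - 28291\right) \left(-14321\right) = \left(- \frac{2519722}{89}\right) \left(-14321\right) = \frac{36084938762}{89}$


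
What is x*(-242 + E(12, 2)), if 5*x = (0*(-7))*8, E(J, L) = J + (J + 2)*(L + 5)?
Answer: 0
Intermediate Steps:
E(J, L) = J + (2 + J)*(5 + L)
x = 0 (x = ((0*(-7))*8)/5 = (0*8)/5 = (⅕)*0 = 0)
x*(-242 + E(12, 2)) = 0*(-242 + (10 + 2*2 + 6*12 + 12*2)) = 0*(-242 + (10 + 4 + 72 + 24)) = 0*(-242 + 110) = 0*(-132) = 0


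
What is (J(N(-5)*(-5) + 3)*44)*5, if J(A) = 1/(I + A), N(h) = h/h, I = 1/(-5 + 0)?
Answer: -100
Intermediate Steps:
I = -⅕ (I = 1/(-5) = -⅕ ≈ -0.20000)
N(h) = 1
J(A) = 1/(-⅕ + A)
(J(N(-5)*(-5) + 3)*44)*5 = ((5/(-1 + 5*(1*(-5) + 3)))*44)*5 = ((5/(-1 + 5*(-5 + 3)))*44)*5 = ((5/(-1 + 5*(-2)))*44)*5 = ((5/(-1 - 10))*44)*5 = ((5/(-11))*44)*5 = ((5*(-1/11))*44)*5 = -5/11*44*5 = -20*5 = -100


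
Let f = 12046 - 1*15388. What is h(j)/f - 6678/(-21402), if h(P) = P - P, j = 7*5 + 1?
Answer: 371/1189 ≈ 0.31203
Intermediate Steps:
f = -3342 (f = 12046 - 15388 = -3342)
j = 36 (j = 35 + 1 = 36)
h(P) = 0
h(j)/f - 6678/(-21402) = 0/(-3342) - 6678/(-21402) = 0*(-1/3342) - 6678*(-1/21402) = 0 + 371/1189 = 371/1189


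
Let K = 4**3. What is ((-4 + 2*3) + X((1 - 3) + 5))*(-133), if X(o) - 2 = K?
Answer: -9044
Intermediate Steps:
K = 64
X(o) = 66 (X(o) = 2 + 64 = 66)
((-4 + 2*3) + X((1 - 3) + 5))*(-133) = ((-4 + 2*3) + 66)*(-133) = ((-4 + 6) + 66)*(-133) = (2 + 66)*(-133) = 68*(-133) = -9044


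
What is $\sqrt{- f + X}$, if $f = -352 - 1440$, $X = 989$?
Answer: $3 \sqrt{309} \approx 52.735$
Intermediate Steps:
$f = -1792$
$\sqrt{- f + X} = \sqrt{\left(-1\right) \left(-1792\right) + 989} = \sqrt{1792 + 989} = \sqrt{2781} = 3 \sqrt{309}$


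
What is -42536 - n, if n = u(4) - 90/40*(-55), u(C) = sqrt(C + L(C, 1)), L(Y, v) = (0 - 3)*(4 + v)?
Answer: -170639/4 - I*sqrt(11) ≈ -42660.0 - 3.3166*I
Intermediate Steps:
L(Y, v) = -12 - 3*v (L(Y, v) = -3*(4 + v) = -12 - 3*v)
u(C) = sqrt(-15 + C) (u(C) = sqrt(C + (-12 - 3*1)) = sqrt(C + (-12 - 3)) = sqrt(C - 15) = sqrt(-15 + C))
n = 495/4 + I*sqrt(11) (n = sqrt(-15 + 4) - 90/40*(-55) = sqrt(-11) - 90*1/40*(-55) = I*sqrt(11) - 9/4*(-55) = I*sqrt(11) + 495/4 = 495/4 + I*sqrt(11) ≈ 123.75 + 3.3166*I)
-42536 - n = -42536 - (495/4 + I*sqrt(11)) = -42536 + (-495/4 - I*sqrt(11)) = -170639/4 - I*sqrt(11)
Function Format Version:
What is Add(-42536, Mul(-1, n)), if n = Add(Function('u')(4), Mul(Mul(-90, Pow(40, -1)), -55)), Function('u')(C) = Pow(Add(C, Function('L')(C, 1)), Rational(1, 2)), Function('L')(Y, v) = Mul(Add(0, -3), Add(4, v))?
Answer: Add(Rational(-170639, 4), Mul(-1, I, Pow(11, Rational(1, 2)))) ≈ Add(-42660., Mul(-3.3166, I))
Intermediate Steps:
Function('L')(Y, v) = Add(-12, Mul(-3, v)) (Function('L')(Y, v) = Mul(-3, Add(4, v)) = Add(-12, Mul(-3, v)))
Function('u')(C) = Pow(Add(-15, C), Rational(1, 2)) (Function('u')(C) = Pow(Add(C, Add(-12, Mul(-3, 1))), Rational(1, 2)) = Pow(Add(C, Add(-12, -3)), Rational(1, 2)) = Pow(Add(C, -15), Rational(1, 2)) = Pow(Add(-15, C), Rational(1, 2)))
n = Add(Rational(495, 4), Mul(I, Pow(11, Rational(1, 2)))) (n = Add(Pow(Add(-15, 4), Rational(1, 2)), Mul(Mul(-90, Pow(40, -1)), -55)) = Add(Pow(-11, Rational(1, 2)), Mul(Mul(-90, Rational(1, 40)), -55)) = Add(Mul(I, Pow(11, Rational(1, 2))), Mul(Rational(-9, 4), -55)) = Add(Mul(I, Pow(11, Rational(1, 2))), Rational(495, 4)) = Add(Rational(495, 4), Mul(I, Pow(11, Rational(1, 2)))) ≈ Add(123.75, Mul(3.3166, I)))
Add(-42536, Mul(-1, n)) = Add(-42536, Mul(-1, Add(Rational(495, 4), Mul(I, Pow(11, Rational(1, 2)))))) = Add(-42536, Add(Rational(-495, 4), Mul(-1, I, Pow(11, Rational(1, 2))))) = Add(Rational(-170639, 4), Mul(-1, I, Pow(11, Rational(1, 2))))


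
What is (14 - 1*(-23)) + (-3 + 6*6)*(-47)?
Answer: -1514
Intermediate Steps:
(14 - 1*(-23)) + (-3 + 6*6)*(-47) = (14 + 23) + (-3 + 36)*(-47) = 37 + 33*(-47) = 37 - 1551 = -1514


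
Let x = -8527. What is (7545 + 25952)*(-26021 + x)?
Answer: -1157254356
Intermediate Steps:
(7545 + 25952)*(-26021 + x) = (7545 + 25952)*(-26021 - 8527) = 33497*(-34548) = -1157254356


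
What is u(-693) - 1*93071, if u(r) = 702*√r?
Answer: -93071 + 2106*I*√77 ≈ -93071.0 + 18480.0*I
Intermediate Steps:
u(-693) - 1*93071 = 702*√(-693) - 1*93071 = 702*(3*I*√77) - 93071 = 2106*I*√77 - 93071 = -93071 + 2106*I*√77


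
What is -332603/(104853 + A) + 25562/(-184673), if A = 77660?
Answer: -66088191125/33705223249 ≈ -1.9608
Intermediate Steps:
-332603/(104853 + A) + 25562/(-184673) = -332603/(104853 + 77660) + 25562/(-184673) = -332603/182513 + 25562*(-1/184673) = -332603*1/182513 - 25562/184673 = -332603/182513 - 25562/184673 = -66088191125/33705223249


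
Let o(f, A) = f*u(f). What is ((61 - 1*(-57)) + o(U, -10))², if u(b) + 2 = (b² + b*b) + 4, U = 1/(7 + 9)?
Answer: 58525770241/4194304 ≈ 13954.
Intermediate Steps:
U = 1/16 ≈ 0.062500
u(b) = 2 + 2*b² (u(b) = -2 + ((b² + b*b) + 4) = -2 + ((b² + b²) + 4) = -2 + (2*b² + 4) = -2 + (4 + 2*b²) = 2 + 2*b²)
o(f, A) = f*(2 + 2*f²)
((61 - 1*(-57)) + o(U, -10))² = ((61 - 1*(-57)) + 2*(1/16)*(1 + (1/16)²))² = ((61 + 57) + 2*(1/16)*(1 + 1/256))² = (118 + 2*(1/16)*(257/256))² = (118 + 257/2048)² = (241921/2048)² = 58525770241/4194304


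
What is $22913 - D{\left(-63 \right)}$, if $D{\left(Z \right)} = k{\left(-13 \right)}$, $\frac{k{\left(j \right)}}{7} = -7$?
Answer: $22962$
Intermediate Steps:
$k{\left(j \right)} = -49$ ($k{\left(j \right)} = 7 \left(-7\right) = -49$)
$D{\left(Z \right)} = -49$
$22913 - D{\left(-63 \right)} = 22913 - -49 = 22913 + 49 = 22962$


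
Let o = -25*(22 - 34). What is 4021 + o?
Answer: 4321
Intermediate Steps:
o = 300 (o = -25*(-12) = 300)
4021 + o = 4021 + 300 = 4321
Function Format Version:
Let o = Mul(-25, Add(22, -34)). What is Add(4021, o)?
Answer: 4321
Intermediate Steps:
o = 300 (o = Mul(-25, -12) = 300)
Add(4021, o) = Add(4021, 300) = 4321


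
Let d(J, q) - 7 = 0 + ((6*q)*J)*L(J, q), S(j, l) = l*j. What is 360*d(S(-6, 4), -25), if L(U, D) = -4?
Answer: -5181480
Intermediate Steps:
S(j, l) = j*l
d(J, q) = 7 - 24*J*q (d(J, q) = 7 + (0 + ((6*q)*J)*(-4)) = 7 + (0 + (6*J*q)*(-4)) = 7 + (0 - 24*J*q) = 7 - 24*J*q)
360*d(S(-6, 4), -25) = 360*(7 - 24*(-6*4)*(-25)) = 360*(7 - 24*(-24)*(-25)) = 360*(7 - 14400) = 360*(-14393) = -5181480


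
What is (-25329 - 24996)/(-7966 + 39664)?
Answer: -16775/10566 ≈ -1.5876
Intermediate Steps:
(-25329 - 24996)/(-7966 + 39664) = -50325/31698 = -50325*1/31698 = -16775/10566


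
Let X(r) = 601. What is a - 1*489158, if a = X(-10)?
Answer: -488557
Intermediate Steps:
a = 601
a - 1*489158 = 601 - 1*489158 = 601 - 489158 = -488557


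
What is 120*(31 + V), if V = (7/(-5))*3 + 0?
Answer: 3216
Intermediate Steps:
V = -21/5 (V = (7*(-1/5))*3 + 0 = -7/5*3 + 0 = -21/5 + 0 = -21/5 ≈ -4.2000)
120*(31 + V) = 120*(31 - 21/5) = 120*(134/5) = 3216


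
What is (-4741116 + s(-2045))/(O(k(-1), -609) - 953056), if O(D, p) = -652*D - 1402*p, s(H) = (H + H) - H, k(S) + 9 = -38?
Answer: 4743161/68594 ≈ 69.148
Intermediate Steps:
k(S) = -47 (k(S) = -9 - 38 = -47)
s(H) = H (s(H) = 2*H - H = H)
O(D, p) = -1402*p - 652*D
(-4741116 + s(-2045))/(O(k(-1), -609) - 953056) = (-4741116 - 2045)/((-1402*(-609) - 652*(-47)) - 953056) = -4743161/((853818 + 30644) - 953056) = -4743161/(884462 - 953056) = -4743161/(-68594) = -4743161*(-1/68594) = 4743161/68594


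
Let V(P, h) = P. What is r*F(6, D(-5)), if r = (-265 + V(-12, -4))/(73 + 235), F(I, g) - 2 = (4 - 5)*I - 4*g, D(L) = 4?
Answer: 1385/77 ≈ 17.987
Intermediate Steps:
F(I, g) = 2 - I - 4*g (F(I, g) = 2 + ((4 - 5)*I - 4*g) = 2 + (-I - 4*g) = 2 - I - 4*g)
r = -277/308 (r = (-265 - 12)/(73 + 235) = -277/308 ≈ -0.89935)
r*F(6, D(-5)) = -277*(2 - 1*6 - 4*4)/308 = -277*(2 - 6 - 16)/308 = -277/308*(-20) = 1385/77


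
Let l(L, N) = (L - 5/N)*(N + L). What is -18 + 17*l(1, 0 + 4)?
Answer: -157/4 ≈ -39.250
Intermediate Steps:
l(L, N) = (L + N)*(L - 5/N) (l(L, N) = (L - 5/N)*(L + N) = (L + N)*(L - 5/N))
-18 + 17*l(1, 0 + 4) = -18 + 17*(-5 + 1² + 1*(0 + 4) - 5*1/(0 + 4)) = -18 + 17*(-5 + 1 + 1*4 - 5*1/4) = -18 + 17*(-5 + 1 + 4 - 5*1*¼) = -18 + 17*(-5 + 1 + 4 - 5/4) = -18 + 17*(-5/4) = -18 - 85/4 = -157/4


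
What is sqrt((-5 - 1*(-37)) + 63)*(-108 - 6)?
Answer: -114*sqrt(95) ≈ -1111.1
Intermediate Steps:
sqrt((-5 - 1*(-37)) + 63)*(-108 - 6) = sqrt((-5 + 37) + 63)*(-114) = sqrt(32 + 63)*(-114) = sqrt(95)*(-114) = -114*sqrt(95)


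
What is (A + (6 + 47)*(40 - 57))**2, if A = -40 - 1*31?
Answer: 944784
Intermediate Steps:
A = -71 (A = -40 - 31 = -71)
(A + (6 + 47)*(40 - 57))**2 = (-71 + (6 + 47)*(40 - 57))**2 = (-71 + 53*(-17))**2 = (-71 - 901)**2 = (-972)**2 = 944784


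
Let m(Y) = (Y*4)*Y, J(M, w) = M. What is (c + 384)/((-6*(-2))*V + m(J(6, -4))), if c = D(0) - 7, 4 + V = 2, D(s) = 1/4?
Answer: 503/160 ≈ 3.1437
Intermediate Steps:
D(s) = 1/4
V = -2 (V = -4 + 2 = -2)
c = -27/4 (c = 1/4 - 7 = -27/4 ≈ -6.7500)
m(Y) = 4*Y**2 (m(Y) = (4*Y)*Y = 4*Y**2)
(c + 384)/((-6*(-2))*V + m(J(6, -4))) = (-27/4 + 384)/(-6*(-2)*(-2) + 4*6**2) = 1509/(4*(12*(-2) + 4*36)) = 1509/(4*(-24 + 144)) = (1509/4)/120 = (1509/4)*(1/120) = 503/160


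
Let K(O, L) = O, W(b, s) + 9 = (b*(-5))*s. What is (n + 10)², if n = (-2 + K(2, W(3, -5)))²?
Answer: 100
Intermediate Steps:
W(b, s) = -9 - 5*b*s (W(b, s) = -9 + (b*(-5))*s = -9 + (-5*b)*s = -9 - 5*b*s)
n = 0 (n = (-2 + 2)² = 0² = 0)
(n + 10)² = (0 + 10)² = 10² = 100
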